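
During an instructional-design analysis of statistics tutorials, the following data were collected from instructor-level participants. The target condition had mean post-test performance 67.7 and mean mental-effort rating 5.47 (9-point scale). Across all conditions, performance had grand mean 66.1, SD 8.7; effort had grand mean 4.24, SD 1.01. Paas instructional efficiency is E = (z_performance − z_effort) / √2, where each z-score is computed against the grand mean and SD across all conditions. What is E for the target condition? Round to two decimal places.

-0.73

z_performance = (67.7 − 66.1) / 8.7 = 1.6000 / 8.7 = 0.1839.
z_effort = (5.47 − 4.24) / 1.01 = 1.2300 / 1.01 = 1.2178.
z_P − z_E = 0.1839 − 1.2178 = -1.0339.
E = -1.0339 / √2 = -1.0339 / 1.41421 = -0.7311 ≈ -0.73.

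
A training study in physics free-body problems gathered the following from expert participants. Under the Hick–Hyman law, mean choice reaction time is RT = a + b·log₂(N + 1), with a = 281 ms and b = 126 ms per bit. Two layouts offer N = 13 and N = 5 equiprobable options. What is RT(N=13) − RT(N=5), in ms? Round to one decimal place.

RT(13) = 281 + 126·log₂(14) = 281 + 126·3.8074 = 760.7324 ms.
RT(5) = 281 + 126·log₂(6) = 281 + 126·2.5850 = 606.7100 ms.
Difference = 760.7324 − 606.7100 = 154.0224 ≈ 154.0 ms.

154.0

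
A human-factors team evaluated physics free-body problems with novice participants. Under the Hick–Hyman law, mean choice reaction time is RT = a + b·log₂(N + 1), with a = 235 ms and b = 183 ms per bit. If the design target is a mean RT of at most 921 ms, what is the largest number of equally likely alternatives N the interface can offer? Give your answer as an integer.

Set 235 + 183·log₂(N + 1) ≤ 921.
log₂(N + 1) ≤ (921 − 235) / 183 = 3.7486.
N + 1 ≤ 2^3.7486 = 13.4413.
N ≤ 12.4413, so the largest integer N is 12.

12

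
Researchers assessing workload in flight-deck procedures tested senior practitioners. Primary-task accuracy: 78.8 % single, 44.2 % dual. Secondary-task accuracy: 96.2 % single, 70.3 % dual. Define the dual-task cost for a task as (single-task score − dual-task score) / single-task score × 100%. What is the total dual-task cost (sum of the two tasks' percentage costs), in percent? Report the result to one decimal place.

70.8

Primary cost = (78.8 − 44.2) / 78.8 × 100% = 43.9086%.
Secondary cost = (96.2 − 70.3) / 96.2 × 100% = 26.9231%.
Total = 43.9086% + 26.9231% = 70.8317% ≈ 70.8%.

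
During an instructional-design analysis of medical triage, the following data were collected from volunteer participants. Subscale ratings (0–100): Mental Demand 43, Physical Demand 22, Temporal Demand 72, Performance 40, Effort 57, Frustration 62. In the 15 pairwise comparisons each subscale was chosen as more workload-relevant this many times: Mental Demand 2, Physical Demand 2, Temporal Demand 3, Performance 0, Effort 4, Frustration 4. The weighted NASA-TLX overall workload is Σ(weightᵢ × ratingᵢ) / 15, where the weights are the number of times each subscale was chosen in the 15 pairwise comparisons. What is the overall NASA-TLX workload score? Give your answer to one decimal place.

The tallies are the weights (they sum to 15).
Weighted sum = 2·43 + 2·22 + 3·72 + 0·40 + 4·57 + 4·62
            = 86 + 44 + 216 + 0 + 228 + 248 = 822.
Overall workload = 822 / 15 = 54.8000 ≈ 54.8.

54.8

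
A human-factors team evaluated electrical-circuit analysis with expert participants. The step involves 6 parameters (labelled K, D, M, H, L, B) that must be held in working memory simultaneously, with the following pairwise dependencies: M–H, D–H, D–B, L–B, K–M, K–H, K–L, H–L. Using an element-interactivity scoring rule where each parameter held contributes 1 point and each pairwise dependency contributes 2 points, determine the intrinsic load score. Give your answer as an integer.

22

Count of parameters held simultaneously: 6.
Count of pairwise dependencies listed: 8.
Element contribution: 6 × 1 = 6.
Interaction contribution: 8 × 2 = 16.
Intrinsic load = 6 + 16 = 22.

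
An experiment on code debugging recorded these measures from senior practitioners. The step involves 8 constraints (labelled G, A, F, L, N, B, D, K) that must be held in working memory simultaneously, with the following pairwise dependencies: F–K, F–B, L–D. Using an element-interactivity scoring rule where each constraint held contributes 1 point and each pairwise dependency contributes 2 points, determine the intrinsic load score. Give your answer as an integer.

14

Count of constraints held simultaneously: 8.
Count of pairwise dependencies listed: 3.
Element contribution: 8 × 1 = 8.
Interaction contribution: 3 × 2 = 6.
Intrinsic load = 8 + 6 = 14.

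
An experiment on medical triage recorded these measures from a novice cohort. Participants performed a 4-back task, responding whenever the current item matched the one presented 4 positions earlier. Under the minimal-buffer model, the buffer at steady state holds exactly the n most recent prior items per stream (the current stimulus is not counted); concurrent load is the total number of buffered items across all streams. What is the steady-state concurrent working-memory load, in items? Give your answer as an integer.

4

The buffer holds the 4 most recent prior items.
Steady-state concurrent load = 4 items.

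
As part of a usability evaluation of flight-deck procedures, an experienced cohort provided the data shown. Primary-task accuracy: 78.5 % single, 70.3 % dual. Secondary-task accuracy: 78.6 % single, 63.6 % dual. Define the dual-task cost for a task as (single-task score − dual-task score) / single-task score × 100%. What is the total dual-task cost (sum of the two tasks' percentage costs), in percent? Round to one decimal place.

Primary cost = (78.5 − 70.3) / 78.5 × 100% = 10.4459%.
Secondary cost = (78.6 − 63.6) / 78.6 × 100% = 19.0840%.
Total = 10.4459% + 19.0840% = 29.5299% ≈ 29.5%.

29.5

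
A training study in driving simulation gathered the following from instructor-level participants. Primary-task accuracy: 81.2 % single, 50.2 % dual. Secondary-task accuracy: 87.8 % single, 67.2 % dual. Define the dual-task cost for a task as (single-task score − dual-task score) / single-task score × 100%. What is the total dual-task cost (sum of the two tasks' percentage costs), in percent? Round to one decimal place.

61.6

Primary cost = (81.2 − 50.2) / 81.2 × 100% = 38.1773%.
Secondary cost = (87.8 − 67.2) / 87.8 × 100% = 23.4624%.
Total = 38.1773% + 23.4624% = 61.6397% ≈ 61.6%.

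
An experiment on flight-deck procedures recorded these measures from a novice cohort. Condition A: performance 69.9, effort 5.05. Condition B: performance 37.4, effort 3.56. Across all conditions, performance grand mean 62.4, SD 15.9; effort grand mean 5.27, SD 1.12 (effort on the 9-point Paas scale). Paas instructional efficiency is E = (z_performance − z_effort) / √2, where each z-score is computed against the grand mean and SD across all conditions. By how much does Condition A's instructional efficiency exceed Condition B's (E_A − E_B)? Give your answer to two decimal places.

Condition A: z_P = (69.9 − 62.4)/15.9 = 0.4717; z_E = (5.05 − 5.27)/1.12 = -0.1964; E_A = (0.4717 − (-0.1964))/√2 = 0.4724.
Condition B: z_P = (37.4 − 62.4)/15.9 = -1.5723; z_E = (3.56 − 5.27)/1.12 = -1.5268; E_B = (-1.5723 − (-1.5268))/√2 = -0.0322.
E_A − E_B = 0.4724 − (-0.0322) = 0.5046 ≈ 0.50.

0.50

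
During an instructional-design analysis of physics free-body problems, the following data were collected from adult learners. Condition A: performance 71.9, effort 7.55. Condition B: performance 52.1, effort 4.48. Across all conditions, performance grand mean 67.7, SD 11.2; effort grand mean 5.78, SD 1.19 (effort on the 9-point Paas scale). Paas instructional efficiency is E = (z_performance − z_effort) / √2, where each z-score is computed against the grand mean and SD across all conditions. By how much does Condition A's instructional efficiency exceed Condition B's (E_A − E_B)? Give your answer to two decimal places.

-0.57

Condition A: z_P = (71.9 − 67.7)/11.2 = 0.3750; z_E = (7.55 − 5.78)/1.19 = 1.4874; E_A = (0.3750 − 1.4874)/√2 = -0.7866.
Condition B: z_P = (52.1 − 67.7)/11.2 = -1.3929; z_E = (4.48 − 5.78)/1.19 = -1.0924; E_B = (-1.3929 − (-1.0924))/√2 = -0.2125.
E_A − E_B = -0.7866 − (-0.2125) = -0.5741 ≈ -0.57.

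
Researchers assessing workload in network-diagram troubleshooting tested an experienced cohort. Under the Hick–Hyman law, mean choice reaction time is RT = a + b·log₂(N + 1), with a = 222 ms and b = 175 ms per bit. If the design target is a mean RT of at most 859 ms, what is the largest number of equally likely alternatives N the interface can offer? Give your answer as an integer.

Set 222 + 175·log₂(N + 1) ≤ 859.
log₂(N + 1) ≤ (859 − 222) / 175 = 3.6400.
N + 1 ≤ 2^3.6400 = 12.4666.
N ≤ 11.4666, so the largest integer N is 11.

11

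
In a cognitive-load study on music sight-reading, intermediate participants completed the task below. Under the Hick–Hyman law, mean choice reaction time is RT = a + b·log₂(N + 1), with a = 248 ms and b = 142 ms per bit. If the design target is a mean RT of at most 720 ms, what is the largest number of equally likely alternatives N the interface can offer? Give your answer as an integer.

Set 248 + 142·log₂(N + 1) ≤ 720.
log₂(N + 1) ≤ (720 − 248) / 142 = 3.3239.
N + 1 ≤ 2^3.3239 = 10.0137.
N ≤ 9.0137, so the largest integer N is 9.

9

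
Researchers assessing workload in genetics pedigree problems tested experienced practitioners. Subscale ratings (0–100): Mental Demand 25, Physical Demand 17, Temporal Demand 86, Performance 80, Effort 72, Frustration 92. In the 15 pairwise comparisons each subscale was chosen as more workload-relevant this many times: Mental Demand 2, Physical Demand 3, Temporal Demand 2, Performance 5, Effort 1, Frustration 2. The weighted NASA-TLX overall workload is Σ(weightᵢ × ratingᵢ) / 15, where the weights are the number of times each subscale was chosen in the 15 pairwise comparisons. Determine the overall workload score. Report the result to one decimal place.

The tallies are the weights (they sum to 15).
Weighted sum = 2·25 + 3·17 + 2·86 + 5·80 + 1·72 + 2·92
            = 50 + 51 + 172 + 400 + 72 + 184 = 929.
Overall workload = 929 / 15 = 61.9333 ≈ 61.9.

61.9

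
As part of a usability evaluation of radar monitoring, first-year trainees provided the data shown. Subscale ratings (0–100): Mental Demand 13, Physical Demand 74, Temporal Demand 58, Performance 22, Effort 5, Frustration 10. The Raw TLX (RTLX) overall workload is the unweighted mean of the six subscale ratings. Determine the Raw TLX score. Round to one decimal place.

Sum of ratings = 13 + 74 + 58 + 22 + 5 + 10 = 182.
RTLX = 182 / 6 = 30.3333 ≈ 30.3.

30.3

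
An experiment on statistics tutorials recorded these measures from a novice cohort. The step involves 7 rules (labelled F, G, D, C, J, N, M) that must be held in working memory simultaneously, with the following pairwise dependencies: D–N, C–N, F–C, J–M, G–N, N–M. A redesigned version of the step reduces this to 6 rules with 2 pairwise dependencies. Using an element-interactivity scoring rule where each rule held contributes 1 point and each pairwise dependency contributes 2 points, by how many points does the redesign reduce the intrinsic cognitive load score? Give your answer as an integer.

Original: 7 × 1 + 6 × 2 = 7 + 12 = 19.
Redesigned: 6 × 1 + 2 × 2 = 6 + 4 = 10.
Reduction = 19 − 10 = 9.

9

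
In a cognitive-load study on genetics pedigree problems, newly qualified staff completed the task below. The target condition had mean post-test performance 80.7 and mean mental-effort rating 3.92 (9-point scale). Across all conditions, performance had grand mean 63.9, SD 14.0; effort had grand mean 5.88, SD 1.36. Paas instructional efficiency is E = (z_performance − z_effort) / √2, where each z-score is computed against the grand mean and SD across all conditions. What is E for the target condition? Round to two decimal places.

1.87

z_performance = (80.7 − 63.9) / 14.0 = 16.8000 / 14.0 = 1.2000.
z_effort = (3.92 − 5.88) / 1.36 = -1.9600 / 1.36 = -1.4412.
z_P − z_E = 1.2000 − (-1.4412) = 2.6412.
E = 2.6412 / √2 = 2.6412 / 1.41421 = 1.8676 ≈ 1.87.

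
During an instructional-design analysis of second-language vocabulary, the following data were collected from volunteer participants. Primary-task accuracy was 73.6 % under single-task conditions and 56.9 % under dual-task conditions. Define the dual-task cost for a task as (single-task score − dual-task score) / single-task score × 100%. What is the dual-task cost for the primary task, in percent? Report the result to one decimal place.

22.7

Cost = (73.6 − 56.9) / 73.6 × 100%
     = 16.7000 / 73.6 × 100% = 22.6902%.
≈ 22.7%.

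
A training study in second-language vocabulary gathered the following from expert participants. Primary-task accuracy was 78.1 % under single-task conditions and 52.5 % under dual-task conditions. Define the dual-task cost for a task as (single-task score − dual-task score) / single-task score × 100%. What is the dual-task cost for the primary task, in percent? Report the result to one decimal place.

Cost = (78.1 − 52.5) / 78.1 × 100%
     = 25.6000 / 78.1 × 100% = 32.7785%.
≈ 32.8%.

32.8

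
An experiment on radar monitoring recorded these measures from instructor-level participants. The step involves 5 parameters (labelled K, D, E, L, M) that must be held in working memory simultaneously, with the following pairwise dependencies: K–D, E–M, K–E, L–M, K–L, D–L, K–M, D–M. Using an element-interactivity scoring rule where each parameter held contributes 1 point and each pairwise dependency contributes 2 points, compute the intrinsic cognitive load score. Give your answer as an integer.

21

Count of parameters held simultaneously: 5.
Count of pairwise dependencies listed: 8.
Element contribution: 5 × 1 = 5.
Interaction contribution: 8 × 2 = 16.
Intrinsic load = 5 + 16 = 21.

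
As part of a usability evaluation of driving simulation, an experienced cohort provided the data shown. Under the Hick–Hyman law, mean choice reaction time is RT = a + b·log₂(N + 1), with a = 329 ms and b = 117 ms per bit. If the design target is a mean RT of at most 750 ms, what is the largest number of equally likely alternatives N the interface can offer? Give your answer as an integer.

Set 329 + 117·log₂(N + 1) ≤ 750.
log₂(N + 1) ≤ (750 − 329) / 117 = 3.5983.
N + 1 ≤ 2^3.5983 = 12.1115.
N ≤ 11.1115, so the largest integer N is 11.

11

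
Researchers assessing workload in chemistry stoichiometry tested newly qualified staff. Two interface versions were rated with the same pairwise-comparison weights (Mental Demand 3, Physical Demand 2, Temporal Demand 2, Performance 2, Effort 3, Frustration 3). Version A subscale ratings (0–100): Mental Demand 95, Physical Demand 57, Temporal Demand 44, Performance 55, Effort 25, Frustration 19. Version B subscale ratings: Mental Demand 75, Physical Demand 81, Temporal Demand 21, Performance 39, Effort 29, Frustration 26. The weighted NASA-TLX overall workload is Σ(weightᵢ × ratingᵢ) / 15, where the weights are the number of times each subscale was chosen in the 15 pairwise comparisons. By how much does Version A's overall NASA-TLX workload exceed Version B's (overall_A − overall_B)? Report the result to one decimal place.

Version A weighted sum = 3·95 + 2·57 + 2·44 + 2·55 + 3·25 + 3·19 = 285 + 114 + 88 + 110 + 75 + 57 = 729; overall_A = 729/15 = 48.6000.
Version B weighted sum = 3·75 + 2·81 + 2·21 + 2·39 + 3·29 + 3·26 = 225 + 162 + 42 + 78 + 87 + 78 = 672; overall_B = 672/15 = 44.8000.
Difference = 48.6000 − 44.8000 = 3.8000 ≈ 3.8.

3.8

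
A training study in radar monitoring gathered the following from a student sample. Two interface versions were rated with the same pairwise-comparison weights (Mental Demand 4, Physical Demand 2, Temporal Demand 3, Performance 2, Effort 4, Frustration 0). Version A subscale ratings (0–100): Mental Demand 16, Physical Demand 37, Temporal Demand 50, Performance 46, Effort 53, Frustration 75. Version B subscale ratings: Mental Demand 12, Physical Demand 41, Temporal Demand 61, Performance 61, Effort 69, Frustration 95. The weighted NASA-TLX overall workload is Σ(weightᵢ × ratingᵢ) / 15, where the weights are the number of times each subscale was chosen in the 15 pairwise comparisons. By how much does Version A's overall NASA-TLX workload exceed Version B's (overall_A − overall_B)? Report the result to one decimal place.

-7.9

Version A weighted sum = 4·16 + 2·37 + 3·50 + 2·46 + 4·53 + 0·75 = 64 + 74 + 150 + 92 + 212 + 0 = 592; overall_A = 592/15 = 39.4667.
Version B weighted sum = 4·12 + 2·41 + 3·61 + 2·61 + 4·69 + 0·95 = 48 + 82 + 183 + 122 + 276 + 0 = 711; overall_B = 711/15 = 47.4000.
Difference = 39.4667 − 47.4000 = -7.9333 ≈ -7.9.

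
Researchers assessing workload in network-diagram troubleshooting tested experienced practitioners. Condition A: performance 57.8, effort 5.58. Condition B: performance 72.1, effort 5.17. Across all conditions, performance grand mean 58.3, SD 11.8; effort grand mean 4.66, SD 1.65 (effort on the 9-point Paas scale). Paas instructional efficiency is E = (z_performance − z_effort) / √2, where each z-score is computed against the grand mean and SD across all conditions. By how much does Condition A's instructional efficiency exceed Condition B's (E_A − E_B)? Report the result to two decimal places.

-1.03

Condition A: z_P = (57.8 − 58.3)/11.8 = -0.0424; z_E = (5.58 − 4.66)/1.65 = 0.5576; E_A = (-0.0424 − 0.5576)/√2 = -0.4243.
Condition B: z_P = (72.1 − 58.3)/11.8 = 1.1695; z_E = (5.17 − 4.66)/1.65 = 0.3091; E_B = (1.1695 − 0.3091)/√2 = 0.6084.
E_A − E_B = -0.4243 − 0.6084 = -1.0327 ≈ -1.03.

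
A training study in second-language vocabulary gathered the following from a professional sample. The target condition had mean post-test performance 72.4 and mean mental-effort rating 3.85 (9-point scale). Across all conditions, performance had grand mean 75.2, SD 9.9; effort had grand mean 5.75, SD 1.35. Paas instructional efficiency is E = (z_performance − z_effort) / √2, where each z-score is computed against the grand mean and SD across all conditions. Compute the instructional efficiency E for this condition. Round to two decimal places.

0.80

z_performance = (72.4 − 75.2) / 9.9 = -2.8000 / 9.9 = -0.2828.
z_effort = (3.85 − 5.75) / 1.35 = -1.9000 / 1.35 = -1.4074.
z_P − z_E = -0.2828 − (-1.4074) = 1.1246.
E = 1.1246 / √2 = 1.1246 / 1.41421 = 0.7952 ≈ 0.80.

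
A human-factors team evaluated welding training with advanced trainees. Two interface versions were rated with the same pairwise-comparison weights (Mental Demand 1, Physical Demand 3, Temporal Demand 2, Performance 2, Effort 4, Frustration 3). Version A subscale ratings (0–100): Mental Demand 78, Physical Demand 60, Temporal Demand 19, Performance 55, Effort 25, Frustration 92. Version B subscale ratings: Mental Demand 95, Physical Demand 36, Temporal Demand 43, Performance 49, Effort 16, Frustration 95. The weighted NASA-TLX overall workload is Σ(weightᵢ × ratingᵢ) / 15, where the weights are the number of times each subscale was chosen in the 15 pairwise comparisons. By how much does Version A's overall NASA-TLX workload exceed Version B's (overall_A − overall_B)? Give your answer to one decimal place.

3.1

Version A weighted sum = 1·78 + 3·60 + 2·19 + 2·55 + 4·25 + 3·92 = 78 + 180 + 38 + 110 + 100 + 276 = 782; overall_A = 782/15 = 52.1333.
Version B weighted sum = 1·95 + 3·36 + 2·43 + 2·49 + 4·16 + 3·95 = 95 + 108 + 86 + 98 + 64 + 285 = 736; overall_B = 736/15 = 49.0667.
Difference = 52.1333 − 49.0667 = 3.0666 ≈ 3.1.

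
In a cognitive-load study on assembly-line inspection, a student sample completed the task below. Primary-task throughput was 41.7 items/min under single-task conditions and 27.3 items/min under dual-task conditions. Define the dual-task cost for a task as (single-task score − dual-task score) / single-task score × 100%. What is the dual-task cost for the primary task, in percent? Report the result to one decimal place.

Cost = (41.7 − 27.3) / 41.7 × 100%
     = 14.4000 / 41.7 × 100% = 34.5324%.
≈ 34.5%.

34.5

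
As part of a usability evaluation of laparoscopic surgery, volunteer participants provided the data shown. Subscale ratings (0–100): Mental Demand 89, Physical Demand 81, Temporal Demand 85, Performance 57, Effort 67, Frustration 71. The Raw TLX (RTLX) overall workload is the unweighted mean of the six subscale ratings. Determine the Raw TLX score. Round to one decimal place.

Sum of ratings = 89 + 81 + 85 + 57 + 67 + 71 = 450.
RTLX = 450 / 6 = 75.0000 ≈ 75.0.

75.0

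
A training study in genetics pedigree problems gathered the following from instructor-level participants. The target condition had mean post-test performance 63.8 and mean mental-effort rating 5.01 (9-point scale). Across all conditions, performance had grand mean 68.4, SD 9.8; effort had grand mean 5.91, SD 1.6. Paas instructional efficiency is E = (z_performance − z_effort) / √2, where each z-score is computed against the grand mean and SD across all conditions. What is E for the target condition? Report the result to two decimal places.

0.07

z_performance = (63.8 − 68.4) / 9.8 = -4.6000 / 9.8 = -0.4694.
z_effort = (5.01 − 5.91) / 1.6 = -0.9000 / 1.6 = -0.5625.
z_P − z_E = -0.4694 − (-0.5625) = 0.0931.
E = 0.0931 / √2 = 0.0931 / 1.41421 = 0.0658 ≈ 0.07.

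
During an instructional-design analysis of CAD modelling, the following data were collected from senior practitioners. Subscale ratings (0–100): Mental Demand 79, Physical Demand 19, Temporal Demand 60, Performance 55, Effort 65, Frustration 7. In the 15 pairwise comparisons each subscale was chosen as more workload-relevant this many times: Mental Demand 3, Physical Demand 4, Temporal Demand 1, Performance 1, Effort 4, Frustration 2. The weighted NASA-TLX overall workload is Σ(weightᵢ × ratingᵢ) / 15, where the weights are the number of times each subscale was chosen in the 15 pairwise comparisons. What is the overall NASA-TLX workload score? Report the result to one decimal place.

46.8

The tallies are the weights (they sum to 15).
Weighted sum = 3·79 + 4·19 + 1·60 + 1·55 + 4·65 + 2·7
            = 237 + 76 + 60 + 55 + 260 + 14 = 702.
Overall workload = 702 / 15 = 46.8000 ≈ 46.8.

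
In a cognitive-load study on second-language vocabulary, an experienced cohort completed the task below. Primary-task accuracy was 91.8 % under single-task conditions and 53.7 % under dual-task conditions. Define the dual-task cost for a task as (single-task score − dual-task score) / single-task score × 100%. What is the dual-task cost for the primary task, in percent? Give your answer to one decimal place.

41.5

Cost = (91.8 − 53.7) / 91.8 × 100%
     = 38.1000 / 91.8 × 100% = 41.5033%.
≈ 41.5%.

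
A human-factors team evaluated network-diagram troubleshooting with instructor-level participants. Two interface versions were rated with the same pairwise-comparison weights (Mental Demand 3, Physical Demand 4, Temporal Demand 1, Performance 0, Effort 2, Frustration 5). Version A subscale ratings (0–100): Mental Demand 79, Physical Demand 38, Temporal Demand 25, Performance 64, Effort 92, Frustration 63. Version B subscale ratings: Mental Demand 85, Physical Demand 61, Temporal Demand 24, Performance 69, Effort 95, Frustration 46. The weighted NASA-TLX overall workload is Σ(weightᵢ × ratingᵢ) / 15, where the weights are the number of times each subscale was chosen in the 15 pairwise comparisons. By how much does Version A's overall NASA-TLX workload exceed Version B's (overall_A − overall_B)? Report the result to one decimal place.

Version A weighted sum = 3·79 + 4·38 + 1·25 + 0·64 + 2·92 + 5·63 = 237 + 152 + 25 + 0 + 184 + 315 = 913; overall_A = 913/15 = 60.8667.
Version B weighted sum = 3·85 + 4·61 + 1·24 + 0·69 + 2·95 + 5·46 = 255 + 244 + 24 + 0 + 190 + 230 = 943; overall_B = 943/15 = 62.8667.
Difference = 60.8667 − 62.8667 = -2.0000 ≈ -2.0.

-2.0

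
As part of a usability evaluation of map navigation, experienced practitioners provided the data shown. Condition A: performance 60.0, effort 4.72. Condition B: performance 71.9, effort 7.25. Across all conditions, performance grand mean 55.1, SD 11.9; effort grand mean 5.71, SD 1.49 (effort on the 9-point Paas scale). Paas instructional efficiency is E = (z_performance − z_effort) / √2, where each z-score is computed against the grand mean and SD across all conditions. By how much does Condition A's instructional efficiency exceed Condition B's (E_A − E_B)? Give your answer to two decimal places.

0.49

Condition A: z_P = (60.0 − 55.1)/11.9 = 0.4118; z_E = (4.72 − 5.71)/1.49 = -0.6644; E_A = (0.4118 − (-0.6644))/√2 = 0.7610.
Condition B: z_P = (71.9 − 55.1)/11.9 = 1.4118; z_E = (7.25 − 5.71)/1.49 = 1.0336; E_B = (1.4118 − 1.0336)/√2 = 0.2674.
E_A − E_B = 0.7610 − 0.2674 = 0.4936 ≈ 0.49.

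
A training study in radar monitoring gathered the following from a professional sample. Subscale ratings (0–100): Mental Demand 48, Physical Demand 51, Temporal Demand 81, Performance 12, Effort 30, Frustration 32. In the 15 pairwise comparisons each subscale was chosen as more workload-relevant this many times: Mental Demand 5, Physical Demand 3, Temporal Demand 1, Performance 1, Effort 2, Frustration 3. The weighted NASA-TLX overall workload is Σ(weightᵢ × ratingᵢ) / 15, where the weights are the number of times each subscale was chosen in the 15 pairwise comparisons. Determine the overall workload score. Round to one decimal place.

The tallies are the weights (they sum to 15).
Weighted sum = 5·48 + 3·51 + 1·81 + 1·12 + 2·30 + 3·32
            = 240 + 153 + 81 + 12 + 60 + 96 = 642.
Overall workload = 642 / 15 = 42.8000 ≈ 42.8.

42.8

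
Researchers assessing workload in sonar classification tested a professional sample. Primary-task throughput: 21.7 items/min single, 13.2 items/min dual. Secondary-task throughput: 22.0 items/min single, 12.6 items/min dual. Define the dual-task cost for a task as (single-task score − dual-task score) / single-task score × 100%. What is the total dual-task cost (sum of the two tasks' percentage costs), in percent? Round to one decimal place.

Primary cost = (21.7 − 13.2) / 21.7 × 100% = 39.1705%.
Secondary cost = (22.0 − 12.6) / 22.0 × 100% = 42.7273%.
Total = 39.1705% + 42.7273% = 81.8978% ≈ 81.9%.

81.9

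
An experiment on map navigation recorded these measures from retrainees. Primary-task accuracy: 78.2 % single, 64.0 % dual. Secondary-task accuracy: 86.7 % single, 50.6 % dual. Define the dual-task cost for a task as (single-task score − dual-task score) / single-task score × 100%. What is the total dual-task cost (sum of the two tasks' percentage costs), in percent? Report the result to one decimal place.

59.8

Primary cost = (78.2 − 64.0) / 78.2 × 100% = 18.1586%.
Secondary cost = (86.7 − 50.6) / 86.7 × 100% = 41.6378%.
Total = 18.1586% + 41.6378% = 59.7964% ≈ 59.8%.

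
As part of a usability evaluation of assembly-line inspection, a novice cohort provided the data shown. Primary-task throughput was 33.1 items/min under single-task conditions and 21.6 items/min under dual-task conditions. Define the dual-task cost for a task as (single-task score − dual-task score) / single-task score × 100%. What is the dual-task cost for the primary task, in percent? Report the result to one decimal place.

34.7

Cost = (33.1 − 21.6) / 33.1 × 100%
     = 11.5000 / 33.1 × 100% = 34.7432%.
≈ 34.7%.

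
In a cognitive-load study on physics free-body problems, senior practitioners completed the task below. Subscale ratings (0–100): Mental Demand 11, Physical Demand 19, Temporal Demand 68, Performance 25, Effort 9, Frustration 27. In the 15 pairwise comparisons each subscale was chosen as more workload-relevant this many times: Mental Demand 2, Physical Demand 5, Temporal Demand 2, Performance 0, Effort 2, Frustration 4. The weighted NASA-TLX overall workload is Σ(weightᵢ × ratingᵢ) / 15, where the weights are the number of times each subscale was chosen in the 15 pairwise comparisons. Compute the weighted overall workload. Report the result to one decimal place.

25.3

The tallies are the weights (they sum to 15).
Weighted sum = 2·11 + 5·19 + 2·68 + 0·25 + 2·9 + 4·27
            = 22 + 95 + 136 + 0 + 18 + 108 = 379.
Overall workload = 379 / 15 = 25.2667 ≈ 25.3.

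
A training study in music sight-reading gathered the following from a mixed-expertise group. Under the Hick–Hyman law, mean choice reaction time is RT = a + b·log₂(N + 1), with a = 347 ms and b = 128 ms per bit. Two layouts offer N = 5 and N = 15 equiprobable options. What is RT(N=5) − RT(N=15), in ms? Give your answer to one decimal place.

RT(5) = 347 + 128·log₂(6) = 347 + 128·2.5850 = 677.8800 ms.
RT(15) = 347 + 128·log₂(16) = 347 + 128·4.0000 = 859.0000 ms.
Difference = 677.8800 − 859.0000 = -181.1200 ≈ -181.1 ms.

-181.1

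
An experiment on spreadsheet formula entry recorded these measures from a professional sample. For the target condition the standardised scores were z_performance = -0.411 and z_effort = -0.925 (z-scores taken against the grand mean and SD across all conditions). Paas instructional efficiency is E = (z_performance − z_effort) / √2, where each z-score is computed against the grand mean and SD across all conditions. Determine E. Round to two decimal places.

z_P − z_E = -0.411 − (-0.925) = 0.5140.
E = 0.5140 / √2 = 0.5140 / 1.41421 = 0.3635 ≈ 0.36.

0.36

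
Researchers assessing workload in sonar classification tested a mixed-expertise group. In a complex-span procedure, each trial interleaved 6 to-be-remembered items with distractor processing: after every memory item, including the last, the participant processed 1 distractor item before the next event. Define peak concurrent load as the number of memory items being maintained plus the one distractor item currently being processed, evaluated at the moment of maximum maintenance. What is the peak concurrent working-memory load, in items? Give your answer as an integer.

Maintenance is greatest during the distractor(s) after memory item 6: all 6 memory items are being held.
One distractor item is concurrently being processed.
Peak concurrent load = 6 + 1 = 7 items.

7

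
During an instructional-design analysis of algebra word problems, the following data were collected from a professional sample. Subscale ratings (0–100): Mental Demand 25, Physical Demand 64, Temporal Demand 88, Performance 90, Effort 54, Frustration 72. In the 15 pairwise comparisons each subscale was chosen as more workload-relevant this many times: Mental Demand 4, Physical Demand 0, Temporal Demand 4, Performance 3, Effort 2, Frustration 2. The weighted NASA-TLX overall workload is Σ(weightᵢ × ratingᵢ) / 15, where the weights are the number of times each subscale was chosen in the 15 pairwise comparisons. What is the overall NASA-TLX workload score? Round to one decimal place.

The tallies are the weights (they sum to 15).
Weighted sum = 4·25 + 0·64 + 4·88 + 3·90 + 2·54 + 2·72
            = 100 + 0 + 352 + 270 + 108 + 144 = 974.
Overall workload = 974 / 15 = 64.9333 ≈ 64.9.

64.9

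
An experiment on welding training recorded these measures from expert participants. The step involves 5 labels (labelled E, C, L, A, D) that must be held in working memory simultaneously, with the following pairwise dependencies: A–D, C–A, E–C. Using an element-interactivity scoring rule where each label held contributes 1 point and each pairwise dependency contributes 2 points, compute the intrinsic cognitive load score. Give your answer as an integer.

11

Count of labels held simultaneously: 5.
Count of pairwise dependencies listed: 3.
Element contribution: 5 × 1 = 5.
Interaction contribution: 3 × 2 = 6.
Intrinsic load = 5 + 6 = 11.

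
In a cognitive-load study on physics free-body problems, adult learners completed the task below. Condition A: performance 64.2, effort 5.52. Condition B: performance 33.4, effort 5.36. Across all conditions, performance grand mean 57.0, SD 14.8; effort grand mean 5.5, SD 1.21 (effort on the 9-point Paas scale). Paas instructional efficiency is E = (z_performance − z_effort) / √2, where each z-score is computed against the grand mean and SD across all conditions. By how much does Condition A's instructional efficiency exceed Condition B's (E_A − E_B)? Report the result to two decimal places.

1.38

Condition A: z_P = (64.2 − 57.0)/14.8 = 0.4865; z_E = (5.52 − 5.5)/1.21 = 0.0165; E_A = (0.4865 − 0.0165)/√2 = 0.3323.
Condition B: z_P = (33.4 − 57.0)/14.8 = -1.5946; z_E = (5.36 − 5.5)/1.21 = -0.1157; E_B = (-1.5946 − (-0.1157))/√2 = -1.0457.
E_A − E_B = 0.3323 − (-1.0457) = 1.3780 ≈ 1.38.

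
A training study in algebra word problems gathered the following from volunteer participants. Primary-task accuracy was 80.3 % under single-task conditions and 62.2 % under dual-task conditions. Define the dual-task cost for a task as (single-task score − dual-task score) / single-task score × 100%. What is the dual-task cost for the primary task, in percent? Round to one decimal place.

22.5

Cost = (80.3 − 62.2) / 80.3 × 100%
     = 18.1000 / 80.3 × 100% = 22.5405%.
≈ 22.5%.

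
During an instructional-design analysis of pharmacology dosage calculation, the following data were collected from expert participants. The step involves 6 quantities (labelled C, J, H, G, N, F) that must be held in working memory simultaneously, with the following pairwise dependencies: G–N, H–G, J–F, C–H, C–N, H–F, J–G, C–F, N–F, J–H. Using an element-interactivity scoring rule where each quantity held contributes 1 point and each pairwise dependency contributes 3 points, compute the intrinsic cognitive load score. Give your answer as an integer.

Count of quantities held simultaneously: 6.
Count of pairwise dependencies listed: 10.
Element contribution: 6 × 1 = 6.
Interaction contribution: 10 × 3 = 30.
Intrinsic load = 6 + 30 = 36.

36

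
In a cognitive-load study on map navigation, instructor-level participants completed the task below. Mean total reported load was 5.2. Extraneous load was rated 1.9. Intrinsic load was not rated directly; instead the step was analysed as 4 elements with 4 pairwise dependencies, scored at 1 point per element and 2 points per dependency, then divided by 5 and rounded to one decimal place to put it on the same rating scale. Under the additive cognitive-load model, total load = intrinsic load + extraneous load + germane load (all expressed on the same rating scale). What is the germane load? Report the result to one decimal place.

Intrinsic (element-interactivity): (4 × 1 + 4 × 2) / 5 = 12 / 5 = 2.4000 → 2.4.
germane load = total − intrinsic − extraneous
             = 5.2 − 2.4 − 1.9 = 0.9.

0.9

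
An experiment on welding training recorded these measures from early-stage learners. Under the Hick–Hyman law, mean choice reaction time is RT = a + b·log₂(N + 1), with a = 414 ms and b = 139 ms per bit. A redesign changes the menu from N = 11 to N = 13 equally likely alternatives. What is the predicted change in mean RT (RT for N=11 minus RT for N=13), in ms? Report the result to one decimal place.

-30.9

RT(11) = 414 + 139·log₂(12) = 414 + 139·3.5850 = 912.3150 ms.
RT(13) = 414 + 139·log₂(14) = 414 + 139·3.8074 = 943.2286 ms.
Difference = 912.3150 − 943.2286 = -30.9136 ≈ -30.9 ms.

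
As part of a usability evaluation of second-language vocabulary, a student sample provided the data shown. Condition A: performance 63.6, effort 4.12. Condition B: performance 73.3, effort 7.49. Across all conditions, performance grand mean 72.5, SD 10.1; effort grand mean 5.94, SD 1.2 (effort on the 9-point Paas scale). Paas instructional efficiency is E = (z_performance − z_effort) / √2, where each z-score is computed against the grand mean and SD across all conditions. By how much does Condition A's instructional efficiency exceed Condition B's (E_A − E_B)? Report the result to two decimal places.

Condition A: z_P = (63.6 − 72.5)/10.1 = -0.8812; z_E = (4.12 − 5.94)/1.2 = -1.5167; E_A = (-0.8812 − (-1.5167))/√2 = 0.4494.
Condition B: z_P = (73.3 − 72.5)/10.1 = 0.0792; z_E = (7.49 − 5.94)/1.2 = 1.2917; E_B = (0.0792 − 1.2917)/√2 = -0.8574.
E_A − E_B = 0.4494 − (-0.8574) = 1.3068 ≈ 1.31.

1.31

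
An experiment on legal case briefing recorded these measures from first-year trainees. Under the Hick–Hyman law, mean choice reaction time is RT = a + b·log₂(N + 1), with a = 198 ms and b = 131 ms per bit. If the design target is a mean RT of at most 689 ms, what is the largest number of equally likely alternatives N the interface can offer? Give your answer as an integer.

Set 198 + 131·log₂(N + 1) ≤ 689.
log₂(N + 1) ≤ (689 − 198) / 131 = 3.7481.
N + 1 ≤ 2^3.7481 = 13.4366.
N ≤ 12.4366, so the largest integer N is 12.

12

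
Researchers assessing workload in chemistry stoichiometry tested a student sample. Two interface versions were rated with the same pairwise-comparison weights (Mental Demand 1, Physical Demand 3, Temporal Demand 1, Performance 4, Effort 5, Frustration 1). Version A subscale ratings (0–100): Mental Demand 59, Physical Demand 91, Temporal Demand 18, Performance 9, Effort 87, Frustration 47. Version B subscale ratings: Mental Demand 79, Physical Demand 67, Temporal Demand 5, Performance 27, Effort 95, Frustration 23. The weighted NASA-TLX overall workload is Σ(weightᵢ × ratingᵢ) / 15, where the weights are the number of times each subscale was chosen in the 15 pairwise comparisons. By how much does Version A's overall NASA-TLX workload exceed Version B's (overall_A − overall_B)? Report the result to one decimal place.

Version A weighted sum = 1·59 + 3·91 + 1·18 + 4·9 + 5·87 + 1·47 = 59 + 273 + 18 + 36 + 435 + 47 = 868; overall_A = 868/15 = 57.8667.
Version B weighted sum = 1·79 + 3·67 + 1·5 + 4·27 + 5·95 + 1·23 = 79 + 201 + 5 + 108 + 475 + 23 = 891; overall_B = 891/15 = 59.4000.
Difference = 57.8667 − 59.4000 = -1.5333 ≈ -1.5.

-1.5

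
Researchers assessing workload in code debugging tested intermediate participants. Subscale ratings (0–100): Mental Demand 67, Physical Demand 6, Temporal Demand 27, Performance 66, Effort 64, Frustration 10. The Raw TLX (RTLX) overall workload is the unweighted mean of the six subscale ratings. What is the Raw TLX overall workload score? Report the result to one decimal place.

40.0

Sum of ratings = 67 + 6 + 27 + 66 + 64 + 10 = 240.
RTLX = 240 / 6 = 40.0000 ≈ 40.0.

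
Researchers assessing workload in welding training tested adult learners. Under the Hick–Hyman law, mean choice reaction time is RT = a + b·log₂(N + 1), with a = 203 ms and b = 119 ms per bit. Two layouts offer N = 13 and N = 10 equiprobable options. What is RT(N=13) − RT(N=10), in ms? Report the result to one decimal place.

RT(13) = 203 + 119·log₂(14) = 203 + 119·3.8074 = 656.0806 ms.
RT(10) = 203 + 119·log₂(11) = 203 + 119·3.4594 = 614.6686 ms.
Difference = 656.0806 − 614.6686 = 41.4120 ≈ 41.4 ms.

41.4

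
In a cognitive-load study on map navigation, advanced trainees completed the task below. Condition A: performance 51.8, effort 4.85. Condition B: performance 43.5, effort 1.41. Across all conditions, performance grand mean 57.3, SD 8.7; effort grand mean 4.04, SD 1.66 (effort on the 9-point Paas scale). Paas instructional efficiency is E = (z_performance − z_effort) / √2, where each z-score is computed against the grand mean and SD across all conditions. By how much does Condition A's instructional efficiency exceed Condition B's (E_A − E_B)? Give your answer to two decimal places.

Condition A: z_P = (51.8 − 57.3)/8.7 = -0.6322; z_E = (4.85 − 4.04)/1.66 = 0.4880; E_A = (-0.6322 − 0.4880)/√2 = -0.7921.
Condition B: z_P = (43.5 − 57.3)/8.7 = -1.5862; z_E = (1.41 − 4.04)/1.66 = -1.5843; E_B = (-1.5862 − (-1.5843))/√2 = -0.0013.
E_A − E_B = -0.7921 − (-0.0013) = -0.7908 ≈ -0.79.

-0.79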